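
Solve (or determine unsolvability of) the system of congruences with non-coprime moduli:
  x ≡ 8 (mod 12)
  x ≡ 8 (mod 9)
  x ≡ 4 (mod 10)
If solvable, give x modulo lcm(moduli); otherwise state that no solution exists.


Moduli 12, 9, 10 are not pairwise coprime, so CRT works modulo lcm(m_i) when all pairwise compatibility conditions hold.
Pairwise compatibility: gcd(m_i, m_j) must divide a_i - a_j for every pair.
Merge one congruence at a time:
  Start: x ≡ 8 (mod 12).
  Combine with x ≡ 8 (mod 9): gcd(12, 9) = 3; 8 - 8 = 0, which IS divisible by 3, so compatible.
    Write x = 8 + 12·t and substitute into x ≡ 8 (mod 9): 12·t ≡ 8 − 8 = 0 (mod 9).
    Divide the congruence (and modulus) by g = 3: 4·t ≡ 0 (mod 3).
    Reduce coefficients mod 3: 1·t ≡ 0 (mod 3).
    So t ≡ 0 (mod 3).
    Then x = 8 + 12·0 = 8, valid modulo lcm(12, 9) = 36: x ≡ 8 (mod 36).
  Combine with x ≡ 4 (mod 10): gcd(36, 10) = 2; 4 - 8 = -4, which IS divisible by 2, so compatible.
    Write x = 8 + 36·t and substitute into x ≡ 4 (mod 10): 36·t ≡ 4 − 8 = -4 (mod 10).
    Divide the congruence (and modulus) by g = 2: 18·t ≡ -2 (mod 5).
    Reduce coefficients mod 5: 3·t ≡ 3 (mod 5).
    The inverse of 3 mod 5 is 2 (since 3·2 = 6 = 1·5 + 1), so t ≡ 2·3 = 6 ≡ 1 (mod 5).
    Then x = 8 + 36·1 = 44, valid modulo lcm(36, 10) = 180: x ≡ 44 (mod 180).
Verify: 44 mod 12 = 8, 44 mod 9 = 8, 44 mod 10 = 4.

x ≡ 44 (mod 180).


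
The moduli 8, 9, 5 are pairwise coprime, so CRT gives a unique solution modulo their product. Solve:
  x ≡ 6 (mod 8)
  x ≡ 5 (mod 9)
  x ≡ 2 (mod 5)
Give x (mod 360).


Moduli 8, 9, 5 are pairwise coprime; by CRT there is a unique solution modulo M = 8 · 9 · 5 = 360.
Solve pairwise, accumulating the modulus:
  Start with x ≡ 6 (mod 8).
  Combine with x ≡ 5 (mod 9): since gcd(8, 9) = 1, we get a unique residue mod 72.
    Write x = 6 + 8·t and substitute into x ≡ 5 (mod 9): 8·t ≡ 5 − 6 = -1 (mod 9).
    Reduce coefficients mod 9: 8·t ≡ 8 (mod 9).
    The inverse of 8 mod 9 is 8 (since 8·8 = 64 = 7·9 + 1), so t ≡ 8·8 = 64 ≡ 1 (mod 9).
    Then x = 6 + 8·1 = 14, valid modulo lcm(8, 9) = 72: x ≡ 14 (mod 72).
  Combine with x ≡ 2 (mod 5): since gcd(72, 5) = 1, we get a unique residue mod 360.
    Write x = 14 + 72·t and substitute into x ≡ 2 (mod 5): 72·t ≡ 2 − 14 = -12 (mod 5).
    Reduce coefficients mod 5: 2·t ≡ 3 (mod 5).
    The inverse of 2 mod 5 is 3 (since 2·3 = 6 = 1·5 + 1), so t ≡ 3·3 = 9 ≡ 4 (mod 5).
    Then x = 14 + 72·4 = 302, valid modulo lcm(72, 5) = 360: x ≡ 302 (mod 360).
Verify: 302 mod 8 = 6 ✓, 302 mod 9 = 5 ✓, 302 mod 5 = 2 ✓.

x ≡ 302 (mod 360).


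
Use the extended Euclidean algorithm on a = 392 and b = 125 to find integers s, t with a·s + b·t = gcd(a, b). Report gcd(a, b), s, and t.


Euclidean algorithm on (392, 125) — divide until remainder is 0:
  392 = 3 · 125 + 17
  125 = 7 · 17 + 6
  17 = 2 · 6 + 5
  6 = 1 · 5 + 1
  5 = 5 · 1 + 0
gcd(392, 125) = 1.
Track Bezout coefficients alongside the remainders: start with r₀ = 392 = a·1 + b·0 (s = 1, t = 0) and r₁ = 125 = a·0 + b·1 (s = 0, t = 1); each new remainder r_{k+1} = r_{k-1} − q_k·r_k inherits s_{k+1} = s_{k-1} − q_k·s_k, t_{k+1} = t_{k-1} − q_k·t_k, so r_k = a·s_k + b·t_k at every step:
  q = 3: r = 17, s = 1 − 3·0 = 1, t = 0 − 3·1 = -3  (check: 392·1 + 125·(-3) = 17)
  q = 7: r = 6, s = 0 − 7·1 = -7, t = 1 − 7·(-3) = 22  (check: 392·(-7) + 125·22 = 6)
  q = 2: r = 5, s = 1 − 2·(-7) = 15, t = -3 − 2·22 = -47  (check: 392·15 + 125·(-47) = 5)
  q = 1: r = 1, s = -7 − 1·15 = -22, t = 22 − 1·(-47) = 69  (check: 392·(-22) + 125·69 = 1)
The row with r = 1 (the gcd) gives the Bezout coefficients s = -22, t = 69.
Result: 392 · (-22) + 125 · (69) = 1.

gcd(392, 125) = 1; s = -22, t = 69 (check: 392·(-22) + 125·69 = 1).


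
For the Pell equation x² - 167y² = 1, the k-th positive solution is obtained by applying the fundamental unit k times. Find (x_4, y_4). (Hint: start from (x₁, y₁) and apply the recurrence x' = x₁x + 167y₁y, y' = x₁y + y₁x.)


Step 1: Find the fundamental solution (x₁, y₁) of x² - 167y² = 1.
  Expand √167 as a continued fraction. a₀ = ⌊√167⌋ = 12; iterate m_{k+1} = d_k·a_k − m_k, d_{k+1} = (167 − m_{k+1}²)/d_k, a_{k+1} = ⌊(a₀ + m_{k+1})/d_{k+1}⌋ (starting m₀ = 0, d₀ = 1), with convergents p_k = a_k·p_{k-1} + p_{k-2}, q_k = a_k·q_{k-1} + q_{k-2} (p₋₁ = 1, q₋₁ = 0):
  k = 0: a₀ = 12; p₀/q₀ = 12/1; p₀² − 167·q₀² = 144 − 167 = -23.
  k = 1: m = 12, d = 23, a = ⌊(12 + 12)/23⌋ = 1; p/q = (1·12 + 1)/(1·1 + 0) = 13/1; p² − 167·q² = 169 − 167 = 2.
  k = 2: m = 11, d = 2, a = ⌊(12 + 11)/2⌋ = 11; p/q = (11·13 + 12)/(11·1 + 1) = 155/12; p² − 167·q² = 24025 − 24048 = -23.
  k = 3: m = 11, d = 23, a = ⌊(12 + 11)/23⌋ = 1; p/q = (1·155 + 13)/(1·12 + 1) = 168/13; p² − 167·q² = 28224 − 28223 = 1.
  The first convergent with p² − 167·q² = 1 gives the fundamental solution (x₁, y₁) = (168, 13).
Step 2: Apply the recurrence (x_{n+1}, y_{n+1}) = (x₁x_n + 167y₁y_n, x₁y_n + y₁x_n) repeatedly.
  From (x_1, y_1) = (168, 13): x_2 = 168·168 + 167·13·13 = 56447; y_2 = 168·13 + 13·168 = 4368.
  From (x_2, y_2) = (56447, 4368): x_3 = 168·56447 + 167·13·4368 = 18966024; y_3 = 168·4368 + 13·56447 = 1467635.
  From (x_3, y_3) = (18966024, 1467635): x_4 = 168·18966024 + 167·13·1467635 = 6372527617; y_4 = 168·1467635 + 13·18966024 = 493120992.
Step 3: Verify x_4² - 167·y_4² = 40609108229427698689 - 40609108229427698688 = 1 (should be 1). ✓

(x_1, y_1) = (168, 13); (x_4, y_4) = (6372527617, 493120992).


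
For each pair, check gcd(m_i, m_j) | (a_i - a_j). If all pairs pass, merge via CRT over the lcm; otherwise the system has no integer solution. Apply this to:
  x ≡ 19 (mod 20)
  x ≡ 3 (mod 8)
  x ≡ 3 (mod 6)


Moduli 20, 8, 6 are not pairwise coprime, so CRT works modulo lcm(m_i) when all pairwise compatibility conditions hold.
Pairwise compatibility: gcd(m_i, m_j) must divide a_i - a_j for every pair.
Merge one congruence at a time:
  Start: x ≡ 19 (mod 20).
  Combine with x ≡ 3 (mod 8): gcd(20, 8) = 4; 3 - 19 = -16, which IS divisible by 4, so compatible.
    Write x = 19 + 20·t and substitute into x ≡ 3 (mod 8): 20·t ≡ 3 − 19 = -16 (mod 8).
    Divide the congruence (and modulus) by g = 4: 5·t ≡ -4 (mod 2).
    Reduce coefficients mod 2: 1·t ≡ 0 (mod 2).
    So t ≡ 0 (mod 2).
    Then x = 19 + 20·0 = 19, valid modulo lcm(20, 8) = 40: x ≡ 19 (mod 40).
  Combine with x ≡ 3 (mod 6): gcd(40, 6) = 2; 3 - 19 = -16, which IS divisible by 2, so compatible.
    Write x = 19 + 40·t and substitute into x ≡ 3 (mod 6): 40·t ≡ 3 − 19 = -16 (mod 6).
    Divide the congruence (and modulus) by g = 2: 20·t ≡ -8 (mod 3).
    Reduce coefficients mod 3: 2·t ≡ 1 (mod 3).
    The inverse of 2 mod 3 is 2 (since 2·2 = 4 = 1·3 + 1), so t ≡ 2·1 = 2 ≡ 2 (mod 3).
    Then x = 19 + 40·2 = 99, valid modulo lcm(40, 6) = 120: x ≡ 99 (mod 120).
Verify: 99 mod 20 = 19, 99 mod 8 = 3, 99 mod 6 = 3.

x ≡ 99 (mod 120).


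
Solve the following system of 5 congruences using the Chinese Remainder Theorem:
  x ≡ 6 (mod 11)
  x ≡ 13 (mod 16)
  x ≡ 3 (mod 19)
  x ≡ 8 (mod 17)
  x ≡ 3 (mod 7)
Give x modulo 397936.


Product of moduli M = 11 · 16 · 19 · 17 · 7 = 397936.
Merge one congruence at a time:
  Start: x ≡ 6 (mod 11).
  Combine with x ≡ 13 (mod 16); new modulus lcm = 176.
    Write x = 6 + 11·t and substitute into x ≡ 13 (mod 16): 11·t ≡ 13 − 6 = 7 (mod 16).
    The inverse of 11 mod 16 is 3 (since 11·3 = 33 = 2·16 + 1), so t ≡ 3·7 = 21 ≡ 5 (mod 16).
    Then x = 6 + 11·5 = 61, valid modulo lcm(11, 16) = 176: x ≡ 61 (mod 176).
  Combine with x ≡ 3 (mod 19); new modulus lcm = 3344.
    Write x = 61 + 176·t and substitute into x ≡ 3 (mod 19): 176·t ≡ 3 − 61 = -58 (mod 19).
    Reduce coefficients mod 19: 5·t ≡ 18 (mod 19).
    The inverse of 5 mod 19 is 4 (since 5·4 = 20 = 1·19 + 1), so t ≡ 4·18 = 72 ≡ 15 (mod 19).
    Then x = 61 + 176·15 = 2701, valid modulo lcm(176, 19) = 3344: x ≡ 2701 (mod 3344).
  Combine with x ≡ 8 (mod 17); new modulus lcm = 56848.
    Write x = 2701 + 3344·t and substitute into x ≡ 8 (mod 17): 3344·t ≡ 8 − 2701 = -2693 (mod 17).
    Reduce coefficients mod 17: 12·t ≡ 10 (mod 17).
    The inverse of 12 mod 17 is 10 (since 12·10 = 120 = 7·17 + 1), so t ≡ 10·10 = 100 ≡ 15 (mod 17).
    Then x = 2701 + 3344·15 = 52861, valid modulo lcm(3344, 17) = 56848: x ≡ 52861 (mod 56848).
  Combine with x ≡ 3 (mod 7); new modulus lcm = 397936.
    Write x = 52861 + 56848·t and substitute into x ≡ 3 (mod 7): 56848·t ≡ 3 − 52861 = -52858 (mod 7).
    Reduce coefficients mod 7: 1·t ≡ 6 (mod 7).
    So t ≡ 6 (mod 7).
    Then x = 52861 + 56848·6 = 393949, valid modulo lcm(56848, 7) = 397936: x ≡ 393949 (mod 397936).
Verify against each original: 393949 mod 11 = 6, 393949 mod 16 = 13, 393949 mod 19 = 3, 393949 mod 17 = 8, 393949 mod 7 = 3.

x ≡ 393949 (mod 397936).


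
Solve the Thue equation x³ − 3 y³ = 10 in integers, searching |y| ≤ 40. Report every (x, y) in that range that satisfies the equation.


The equation is x³ - 3y³ = 10. For fixed y, x³ = 3·y³ + 10, so a solution requires the RHS to be a perfect cube.
Strategy: iterate y from -40 to 40, compute RHS = 3·y³ + 10, and check whether it is a (positive or negative) perfect cube.
Check small values of y:
  y = 0: RHS = 10 is not a perfect cube.
  y = 1: RHS = 13 is not a perfect cube.
  y = -1: RHS = 7 is not a perfect cube.
  y = 2: RHS = 34 is not a perfect cube.
  y = -2: RHS = -14 is not a perfect cube.
  y = 3: RHS = 91 is not a perfect cube.
  y = -3: RHS = -71 is not a perfect cube.
Continuing, at y = 9: RHS = 2197 = (13)³ ⇒ x = 13 works.
Searching the remaining y in |y| ≤ 40 finds no further solutions.
Collected solutions: (13, 9).

Solutions (with |y| ≤ 40): (13, 9).


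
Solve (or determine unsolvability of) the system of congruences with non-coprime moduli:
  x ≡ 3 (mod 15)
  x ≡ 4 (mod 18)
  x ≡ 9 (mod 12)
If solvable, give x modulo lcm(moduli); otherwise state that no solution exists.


Moduli 15, 18, 12 are not pairwise coprime, so CRT works modulo lcm(m_i) when all pairwise compatibility conditions hold.
Pairwise compatibility: gcd(m_i, m_j) must divide a_i - a_j for every pair.
Merge one congruence at a time:
  Start: x ≡ 3 (mod 15).
  Combine with x ≡ 4 (mod 18): gcd(15, 18) = 3, and 4 - 3 = 1 is NOT divisible by 3.
    ⇒ system is inconsistent (no integer solution).

No solution (the system is inconsistent).


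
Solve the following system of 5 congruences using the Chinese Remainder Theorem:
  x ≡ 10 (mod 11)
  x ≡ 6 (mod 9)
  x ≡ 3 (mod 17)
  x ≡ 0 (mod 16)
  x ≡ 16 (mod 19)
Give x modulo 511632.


Product of moduli M = 11 · 9 · 17 · 16 · 19 = 511632.
Merge one congruence at a time:
  Start: x ≡ 10 (mod 11).
  Combine with x ≡ 6 (mod 9); new modulus lcm = 99.
    Write x = 10 + 11·t and substitute into x ≡ 6 (mod 9): 11·t ≡ 6 − 10 = -4 (mod 9).
    Reduce coefficients mod 9: 2·t ≡ 5 (mod 9).
    The inverse of 2 mod 9 is 5 (since 2·5 = 10 = 1·9 + 1), so t ≡ 5·5 = 25 ≡ 7 (mod 9).
    Then x = 10 + 11·7 = 87, valid modulo lcm(11, 9) = 99: x ≡ 87 (mod 99).
  Combine with x ≡ 3 (mod 17); new modulus lcm = 1683.
    Write x = 87 + 99·t and substitute into x ≡ 3 (mod 17): 99·t ≡ 3 − 87 = -84 (mod 17).
    Reduce coefficients mod 17: 14·t ≡ 1 (mod 17).
    The inverse of 14 mod 17 is 11 (since 14·11 = 154 = 9·17 + 1), so t ≡ 11·1 = 11 ≡ 11 (mod 17).
    Then x = 87 + 99·11 = 1176, valid modulo lcm(99, 17) = 1683: x ≡ 1176 (mod 1683).
  Combine with x ≡ 0 (mod 16); new modulus lcm = 26928.
    Write x = 1176 + 1683·t and substitute into x ≡ 0 (mod 16): 1683·t ≡ 0 − 1176 = -1176 (mod 16).
    Reduce coefficients mod 16: 3·t ≡ 8 (mod 16).
    The inverse of 3 mod 16 is 11 (since 3·11 = 33 = 2·16 + 1), so t ≡ 11·8 = 88 ≡ 8 (mod 16).
    Then x = 1176 + 1683·8 = 14640, valid modulo lcm(1683, 16) = 26928: x ≡ 14640 (mod 26928).
  Combine with x ≡ 16 (mod 19); new modulus lcm = 511632.
    Write x = 14640 + 26928·t and substitute into x ≡ 16 (mod 19): 26928·t ≡ 16 − 14640 = -14624 (mod 19).
    Reduce coefficients mod 19: 5·t ≡ 6 (mod 19).
    The inverse of 5 mod 19 is 4 (since 5·4 = 20 = 1·19 + 1), so t ≡ 4·6 = 24 ≡ 5 (mod 19).
    Then x = 14640 + 26928·5 = 149280, valid modulo lcm(26928, 19) = 511632: x ≡ 149280 (mod 511632).
Verify against each original: 149280 mod 11 = 10, 149280 mod 9 = 6, 149280 mod 17 = 3, 149280 mod 16 = 0, 149280 mod 19 = 16.

x ≡ 149280 (mod 511632).


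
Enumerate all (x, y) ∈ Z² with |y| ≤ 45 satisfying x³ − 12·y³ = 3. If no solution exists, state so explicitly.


The equation is x³ - 12y³ = 3. For fixed y, x³ = 12·y³ + 3, so a solution requires the RHS to be a perfect cube.
Strategy: iterate y from -45 to 45, compute RHS = 12·y³ + 3, and check whether it is a (positive or negative) perfect cube.
Check small values of y:
  y = 0: RHS = 3 is not a perfect cube.
  y = 1: RHS = 15 is not a perfect cube.
  y = -1: RHS = -9 is not a perfect cube.
  y = 2: RHS = 99 is not a perfect cube.
  y = -2: RHS = -93 is not a perfect cube.
  y = 3: RHS = 327 is not a perfect cube.
  y = -3: RHS = -321 is not a perfect cube.
Continuing the search up to |y| = 45 finds no solutions either.
No (x, y) in the scanned range satisfies the equation.

No integer solutions with |y| ≤ 45.


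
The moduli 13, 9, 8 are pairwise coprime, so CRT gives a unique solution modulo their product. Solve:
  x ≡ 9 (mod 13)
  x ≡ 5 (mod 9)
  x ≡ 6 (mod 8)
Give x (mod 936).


Moduli 13, 9, 8 are pairwise coprime; by CRT there is a unique solution modulo M = 13 · 9 · 8 = 936.
Solve pairwise, accumulating the modulus:
  Start with x ≡ 9 (mod 13).
  Combine with x ≡ 5 (mod 9): since gcd(13, 9) = 1, we get a unique residue mod 117.
    Write x = 9 + 13·t and substitute into x ≡ 5 (mod 9): 13·t ≡ 5 − 9 = -4 (mod 9).
    Reduce coefficients mod 9: 4·t ≡ 5 (mod 9).
    The inverse of 4 mod 9 is 7 (since 4·7 = 28 = 3·9 + 1), so t ≡ 7·5 = 35 ≡ 8 (mod 9).
    Then x = 9 + 13·8 = 113, valid modulo lcm(13, 9) = 117: x ≡ 113 (mod 117).
  Combine with x ≡ 6 (mod 8): since gcd(117, 8) = 1, we get a unique residue mod 936.
    Write x = 113 + 117·t and substitute into x ≡ 6 (mod 8): 117·t ≡ 6 − 113 = -107 (mod 8).
    Reduce coefficients mod 8: 5·t ≡ 5 (mod 8).
    The inverse of 5 mod 8 is 5 (since 5·5 = 25 = 3·8 + 1), so t ≡ 5·5 = 25 ≡ 1 (mod 8).
    Then x = 113 + 117·1 = 230, valid modulo lcm(117, 8) = 936: x ≡ 230 (mod 936).
Verify: 230 mod 13 = 9 ✓, 230 mod 9 = 5 ✓, 230 mod 8 = 6 ✓.

x ≡ 230 (mod 936).


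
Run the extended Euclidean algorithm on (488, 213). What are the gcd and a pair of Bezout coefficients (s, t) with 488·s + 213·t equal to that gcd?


Euclidean algorithm on (488, 213) — divide until remainder is 0:
  488 = 2 · 213 + 62
  213 = 3 · 62 + 27
  62 = 2 · 27 + 8
  27 = 3 · 8 + 3
  8 = 2 · 3 + 2
  3 = 1 · 2 + 1
  2 = 2 · 1 + 0
gcd(488, 213) = 1.
Track Bezout coefficients alongside the remainders: start with r₀ = 488 = a·1 + b·0 (s = 1, t = 0) and r₁ = 213 = a·0 + b·1 (s = 0, t = 1); each new remainder r_{k+1} = r_{k-1} − q_k·r_k inherits s_{k+1} = s_{k-1} − q_k·s_k, t_{k+1} = t_{k-1} − q_k·t_k, so r_k = a·s_k + b·t_k at every step:
  q = 2: r = 62, s = 1 − 2·0 = 1, t = 0 − 2·1 = -2  (check: 488·1 + 213·(-2) = 62)
  q = 3: r = 27, s = 0 − 3·1 = -3, t = 1 − 3·(-2) = 7  (check: 488·(-3) + 213·7 = 27)
  q = 2: r = 8, s = 1 − 2·(-3) = 7, t = -2 − 2·7 = -16  (check: 488·7 + 213·(-16) = 8)
  q = 3: r = 3, s = -3 − 3·7 = -24, t = 7 − 3·(-16) = 55  (check: 488·(-24) + 213·55 = 3)
  q = 2: r = 2, s = 7 − 2·(-24) = 55, t = -16 − 2·55 = -126  (check: 488·55 + 213·(-126) = 2)
  q = 1: r = 1, s = -24 − 1·55 = -79, t = 55 − 1·(-126) = 181  (check: 488·(-79) + 213·181 = 1)
The row with r = 1 (the gcd) gives the Bezout coefficients s = -79, t = 181.
Result: 488 · (-79) + 213 · (181) = 1.

gcd(488, 213) = 1; s = -79, t = 181 (check: 488·(-79) + 213·181 = 1).


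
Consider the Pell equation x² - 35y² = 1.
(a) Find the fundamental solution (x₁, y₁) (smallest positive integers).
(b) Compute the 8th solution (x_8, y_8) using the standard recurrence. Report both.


Step 1: Find the fundamental solution (x₁, y₁) of x² - 35y² = 1.
  Expand √35 as a continued fraction. a₀ = ⌊√35⌋ = 5; iterate m_{k+1} = d_k·a_k − m_k, d_{k+1} = (35 − m_{k+1}²)/d_k, a_{k+1} = ⌊(a₀ + m_{k+1})/d_{k+1}⌋ (starting m₀ = 0, d₀ = 1), with convergents p_k = a_k·p_{k-1} + p_{k-2}, q_k = a_k·q_{k-1} + q_{k-2} (p₋₁ = 1, q₋₁ = 0):
  k = 0: a₀ = 5; p₀/q₀ = 5/1; p₀² − 35·q₀² = 25 − 35 = -10.
  k = 1: m = 5, d = 10, a = ⌊(5 + 5)/10⌋ = 1; p/q = (1·5 + 1)/(1·1 + 0) = 6/1; p² − 35·q² = 36 − 35 = 1.
  The first convergent with p² − 35·q² = 1 gives the fundamental solution (x₁, y₁) = (6, 1).
Step 2: Apply the recurrence (x_{n+1}, y_{n+1}) = (x₁x_n + 35y₁y_n, x₁y_n + y₁x_n) repeatedly.
  From (x_1, y_1) = (6, 1): x_2 = 6·6 + 35·1·1 = 71; y_2 = 6·1 + 1·6 = 12.
  From (x_2, y_2) = (71, 12): x_3 = 6·71 + 35·1·12 = 846; y_3 = 6·12 + 1·71 = 143.
  From (x_3, y_3) = (846, 143): x_4 = 6·846 + 35·1·143 = 10081; y_4 = 6·143 + 1·846 = 1704.
  From (x_4, y_4) = (10081, 1704): x_5 = 6·10081 + 35·1·1704 = 120126; y_5 = 6·1704 + 1·10081 = 20305.
  From (x_5, y_5) = (120126, 20305): x_6 = 6·120126 + 35·1·20305 = 1431431; y_6 = 6·20305 + 1·120126 = 241956.
  From (x_6, y_6) = (1431431, 241956): x_7 = 6·1431431 + 35·1·241956 = 17057046; y_7 = 6·241956 + 1·1431431 = 2883167.
  From (x_7, y_7) = (17057046, 2883167): x_8 = 6·17057046 + 35·1·2883167 = 203253121; y_8 = 6·2883167 + 1·17057046 = 34356048.
Step 3: Verify x_8² - 35·y_8² = 41311831196240641 - 41311831196240640 = 1 (should be 1). ✓

(x_1, y_1) = (6, 1); (x_8, y_8) = (203253121, 34356048).


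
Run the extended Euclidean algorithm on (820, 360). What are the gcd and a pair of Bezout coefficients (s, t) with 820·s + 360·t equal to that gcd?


Euclidean algorithm on (820, 360) — divide until remainder is 0:
  820 = 2 · 360 + 100
  360 = 3 · 100 + 60
  100 = 1 · 60 + 40
  60 = 1 · 40 + 20
  40 = 2 · 20 + 0
gcd(820, 360) = 20.
Track Bezout coefficients alongside the remainders: start with r₀ = 820 = a·1 + b·0 (s = 1, t = 0) and r₁ = 360 = a·0 + b·1 (s = 0, t = 1); each new remainder r_{k+1} = r_{k-1} − q_k·r_k inherits s_{k+1} = s_{k-1} − q_k·s_k, t_{k+1} = t_{k-1} − q_k·t_k, so r_k = a·s_k + b·t_k at every step:
  q = 2: r = 100, s = 1 − 2·0 = 1, t = 0 − 2·1 = -2  (check: 820·1 + 360·(-2) = 100)
  q = 3: r = 60, s = 0 − 3·1 = -3, t = 1 − 3·(-2) = 7  (check: 820·(-3) + 360·7 = 60)
  q = 1: r = 40, s = 1 − 1·(-3) = 4, t = -2 − 1·7 = -9  (check: 820·4 + 360·(-9) = 40)
  q = 1: r = 20, s = -3 − 1·4 = -7, t = 7 − 1·(-9) = 16  (check: 820·(-7) + 360·16 = 20)
The row with r = 20 (the gcd) gives the Bezout coefficients s = -7, t = 16.
Result: 820 · (-7) + 360 · (16) = 20.

gcd(820, 360) = 20; s = -7, t = 16 (check: 820·(-7) + 360·16 = 20).


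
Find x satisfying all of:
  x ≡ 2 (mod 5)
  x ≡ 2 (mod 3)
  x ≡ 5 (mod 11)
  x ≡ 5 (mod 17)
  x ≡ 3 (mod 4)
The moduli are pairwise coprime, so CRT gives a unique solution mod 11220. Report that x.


Product of moduli M = 5 · 3 · 11 · 17 · 4 = 11220.
Merge one congruence at a time:
  Start: x ≡ 2 (mod 5).
  Combine with x ≡ 2 (mod 3); new modulus lcm = 15.
    Write x = 2 + 5·t and substitute into x ≡ 2 (mod 3): 5·t ≡ 2 − 2 = 0 (mod 3).
    Reduce coefficients mod 3: 2·t ≡ 0 (mod 3).
    The inverse of 2 mod 3 is 2 (since 2·2 = 4 = 1·3 + 1), so t ≡ 2·0 = 0 ≡ 0 (mod 3).
    Then x = 2 + 5·0 = 2, valid modulo lcm(5, 3) = 15: x ≡ 2 (mod 15).
  Combine with x ≡ 5 (mod 11); new modulus lcm = 165.
    Write x = 2 + 15·t and substitute into x ≡ 5 (mod 11): 15·t ≡ 5 − 2 = 3 (mod 11).
    Reduce coefficients mod 11: 4·t ≡ 3 (mod 11).
    The inverse of 4 mod 11 is 3 (since 4·3 = 12 = 1·11 + 1), so t ≡ 3·3 = 9 ≡ 9 (mod 11).
    Then x = 2 + 15·9 = 137, valid modulo lcm(15, 11) = 165: x ≡ 137 (mod 165).
  Combine with x ≡ 5 (mod 17); new modulus lcm = 2805.
    Write x = 137 + 165·t and substitute into x ≡ 5 (mod 17): 165·t ≡ 5 − 137 = -132 (mod 17).
    Reduce coefficients mod 17: 12·t ≡ 4 (mod 17).
    The inverse of 12 mod 17 is 10 (since 12·10 = 120 = 7·17 + 1), so t ≡ 10·4 = 40 ≡ 6 (mod 17).
    Then x = 137 + 165·6 = 1127, valid modulo lcm(165, 17) = 2805: x ≡ 1127 (mod 2805).
  Combine with x ≡ 3 (mod 4); new modulus lcm = 11220.
    Write x = 1127 + 2805·t and substitute into x ≡ 3 (mod 4): 2805·t ≡ 3 − 1127 = -1124 (mod 4).
    Reduce coefficients mod 4: 1·t ≡ 0 (mod 4).
    So t ≡ 0 (mod 4).
    Then x = 1127 + 2805·0 = 1127, valid modulo lcm(2805, 4) = 11220: x ≡ 1127 (mod 11220).
Verify against each original: 1127 mod 5 = 2, 1127 mod 3 = 2, 1127 mod 11 = 5, 1127 mod 17 = 5, 1127 mod 4 = 3.

x ≡ 1127 (mod 11220).


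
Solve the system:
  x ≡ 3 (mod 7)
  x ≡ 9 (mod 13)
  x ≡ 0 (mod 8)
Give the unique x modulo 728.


Moduli 7, 13, 8 are pairwise coprime; by CRT there is a unique solution modulo M = 7 · 13 · 8 = 728.
Solve pairwise, accumulating the modulus:
  Start with x ≡ 3 (mod 7).
  Combine with x ≡ 9 (mod 13): since gcd(7, 13) = 1, we get a unique residue mod 91.
    Write x = 3 + 7·t and substitute into x ≡ 9 (mod 13): 7·t ≡ 9 − 3 = 6 (mod 13).
    The inverse of 7 mod 13 is 2 (since 7·2 = 14 = 1·13 + 1), so t ≡ 2·6 = 12 ≡ 12 (mod 13).
    Then x = 3 + 7·12 = 87, valid modulo lcm(7, 13) = 91: x ≡ 87 (mod 91).
  Combine with x ≡ 0 (mod 8): since gcd(91, 8) = 1, we get a unique residue mod 728.
    Write x = 87 + 91·t and substitute into x ≡ 0 (mod 8): 91·t ≡ 0 − 87 = -87 (mod 8).
    Reduce coefficients mod 8: 3·t ≡ 1 (mod 8).
    The inverse of 3 mod 8 is 3 (since 3·3 = 9 = 1·8 + 1), so t ≡ 3·1 = 3 ≡ 3 (mod 8).
    Then x = 87 + 91·3 = 360, valid modulo lcm(91, 8) = 728: x ≡ 360 (mod 728).
Verify: 360 mod 7 = 3 ✓, 360 mod 13 = 9 ✓, 360 mod 8 = 0 ✓.

x ≡ 360 (mod 728).


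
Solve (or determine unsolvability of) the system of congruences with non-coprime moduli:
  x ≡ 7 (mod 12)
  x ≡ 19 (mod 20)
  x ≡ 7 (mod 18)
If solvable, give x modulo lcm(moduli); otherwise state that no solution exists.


Moduli 12, 20, 18 are not pairwise coprime, so CRT works modulo lcm(m_i) when all pairwise compatibility conditions hold.
Pairwise compatibility: gcd(m_i, m_j) must divide a_i - a_j for every pair.
Merge one congruence at a time:
  Start: x ≡ 7 (mod 12).
  Combine with x ≡ 19 (mod 20): gcd(12, 20) = 4; 19 - 7 = 12, which IS divisible by 4, so compatible.
    Write x = 7 + 12·t and substitute into x ≡ 19 (mod 20): 12·t ≡ 19 − 7 = 12 (mod 20).
    Divide the congruence (and modulus) by g = 4: 3·t ≡ 3 (mod 5).
    The inverse of 3 mod 5 is 2 (since 3·2 = 6 = 1·5 + 1), so t ≡ 2·3 = 6 ≡ 1 (mod 5).
    Then x = 7 + 12·1 = 19, valid modulo lcm(12, 20) = 60: x ≡ 19 (mod 60).
  Combine with x ≡ 7 (mod 18): gcd(60, 18) = 6; 7 - 19 = -12, which IS divisible by 6, so compatible.
    Write x = 19 + 60·t and substitute into x ≡ 7 (mod 18): 60·t ≡ 7 − 19 = -12 (mod 18).
    Divide the congruence (and modulus) by g = 6: 10·t ≡ -2 (mod 3).
    Reduce coefficients mod 3: 1·t ≡ 1 (mod 3).
    So t ≡ 1 (mod 3).
    Then x = 19 + 60·1 = 79, valid modulo lcm(60, 18) = 180: x ≡ 79 (mod 180).
Verify: 79 mod 12 = 7, 79 mod 20 = 19, 79 mod 18 = 7.

x ≡ 79 (mod 180).


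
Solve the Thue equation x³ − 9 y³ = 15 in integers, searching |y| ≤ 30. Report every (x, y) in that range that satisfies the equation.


The equation is x³ - 9y³ = 15. For fixed y, x³ = 9·y³ + 15, so a solution requires the RHS to be a perfect cube.
Strategy: iterate y from -30 to 30, compute RHS = 9·y³ + 15, and check whether it is a (positive or negative) perfect cube.
Check small values of y:
  y = 0: RHS = 15 is not a perfect cube.
  y = 1: RHS = 24 is not a perfect cube.
  y = -1: RHS = 6 is not a perfect cube.
  y = 2: RHS = 87 is not a perfect cube.
  y = -2: RHS = -57 is not a perfect cube.
  y = 3: RHS = 258 is not a perfect cube.
  y = -3: RHS = -228 is not a perfect cube.
Continuing the search up to |y| = 30 finds no solutions either.
No (x, y) in the scanned range satisfies the equation.

No integer solutions with |y| ≤ 30.


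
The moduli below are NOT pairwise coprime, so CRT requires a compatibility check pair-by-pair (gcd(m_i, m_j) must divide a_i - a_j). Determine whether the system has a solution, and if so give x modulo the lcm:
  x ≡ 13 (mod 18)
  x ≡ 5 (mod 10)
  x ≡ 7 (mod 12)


Moduli 18, 10, 12 are not pairwise coprime, so CRT works modulo lcm(m_i) when all pairwise compatibility conditions hold.
Pairwise compatibility: gcd(m_i, m_j) must divide a_i - a_j for every pair.
Merge one congruence at a time:
  Start: x ≡ 13 (mod 18).
  Combine with x ≡ 5 (mod 10): gcd(18, 10) = 2; 5 - 13 = -8, which IS divisible by 2, so compatible.
    Write x = 13 + 18·t and substitute into x ≡ 5 (mod 10): 18·t ≡ 5 − 13 = -8 (mod 10).
    Divide the congruence (and modulus) by g = 2: 9·t ≡ -4 (mod 5).
    Reduce coefficients mod 5: 4·t ≡ 1 (mod 5).
    The inverse of 4 mod 5 is 4 (since 4·4 = 16 = 3·5 + 1), so t ≡ 4·1 = 4 ≡ 4 (mod 5).
    Then x = 13 + 18·4 = 85, valid modulo lcm(18, 10) = 90: x ≡ 85 (mod 90).
  Combine with x ≡ 7 (mod 12): gcd(90, 12) = 6; 7 - 85 = -78, which IS divisible by 6, so compatible.
    Write x = 85 + 90·t and substitute into x ≡ 7 (mod 12): 90·t ≡ 7 − 85 = -78 (mod 12).
    Divide the congruence (and modulus) by g = 6: 15·t ≡ -13 (mod 2).
    Reduce coefficients mod 2: 1·t ≡ 1 (mod 2).
    So t ≡ 1 (mod 2).
    Then x = 85 + 90·1 = 175, valid modulo lcm(90, 12) = 180: x ≡ 175 (mod 180).
Verify: 175 mod 18 = 13, 175 mod 10 = 5, 175 mod 12 = 7.

x ≡ 175 (mod 180).


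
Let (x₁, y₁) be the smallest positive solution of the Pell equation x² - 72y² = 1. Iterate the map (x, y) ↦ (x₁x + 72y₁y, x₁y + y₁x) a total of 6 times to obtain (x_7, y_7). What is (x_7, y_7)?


Step 1: Find the fundamental solution (x₁, y₁) of x² - 72y² = 1.
  Expand √72 as a continued fraction. a₀ = ⌊√72⌋ = 8; iterate m_{k+1} = d_k·a_k − m_k, d_{k+1} = (72 − m_{k+1}²)/d_k, a_{k+1} = ⌊(a₀ + m_{k+1})/d_{k+1}⌋ (starting m₀ = 0, d₀ = 1), with convergents p_k = a_k·p_{k-1} + p_{k-2}, q_k = a_k·q_{k-1} + q_{k-2} (p₋₁ = 1, q₋₁ = 0):
  k = 0: a₀ = 8; p₀/q₀ = 8/1; p₀² − 72·q₀² = 64 − 72 = -8.
  k = 1: m = 8, d = 8, a = ⌊(8 + 8)/8⌋ = 2; p/q = (2·8 + 1)/(2·1 + 0) = 17/2; p² − 72·q² = 289 − 288 = 1.
  The first convergent with p² − 72·q² = 1 gives the fundamental solution (x₁, y₁) = (17, 2).
Step 2: Apply the recurrence (x_{n+1}, y_{n+1}) = (x₁x_n + 72y₁y_n, x₁y_n + y₁x_n) repeatedly.
  From (x_1, y_1) = (17, 2): x_2 = 17·17 + 72·2·2 = 577; y_2 = 17·2 + 2·17 = 68.
  From (x_2, y_2) = (577, 68): x_3 = 17·577 + 72·2·68 = 19601; y_3 = 17·68 + 2·577 = 2310.
  From (x_3, y_3) = (19601, 2310): x_4 = 17·19601 + 72·2·2310 = 665857; y_4 = 17·2310 + 2·19601 = 78472.
  From (x_4, y_4) = (665857, 78472): x_5 = 17·665857 + 72·2·78472 = 22619537; y_5 = 17·78472 + 2·665857 = 2665738.
  From (x_5, y_5) = (22619537, 2665738): x_6 = 17·22619537 + 72·2·2665738 = 768398401; y_6 = 17·2665738 + 2·22619537 = 90556620.
  From (x_6, y_6) = (768398401, 90556620): x_7 = 17·768398401 + 72·2·90556620 = 26102926097; y_7 = 17·90556620 + 2·768398401 = 3076259342.
Step 3: Verify x_7² - 72·y_7² = 681362750825443653409 - 681362750825443653408 = 1 (should be 1). ✓

(x_1, y_1) = (17, 2); (x_7, y_7) = (26102926097, 3076259342).


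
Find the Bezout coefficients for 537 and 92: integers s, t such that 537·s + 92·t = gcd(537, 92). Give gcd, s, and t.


Euclidean algorithm on (537, 92) — divide until remainder is 0:
  537 = 5 · 92 + 77
  92 = 1 · 77 + 15
  77 = 5 · 15 + 2
  15 = 7 · 2 + 1
  2 = 2 · 1 + 0
gcd(537, 92) = 1.
Track Bezout coefficients alongside the remainders: start with r₀ = 537 = a·1 + b·0 (s = 1, t = 0) and r₁ = 92 = a·0 + b·1 (s = 0, t = 1); each new remainder r_{k+1} = r_{k-1} − q_k·r_k inherits s_{k+1} = s_{k-1} − q_k·s_k, t_{k+1} = t_{k-1} − q_k·t_k, so r_k = a·s_k + b·t_k at every step:
  q = 5: r = 77, s = 1 − 5·0 = 1, t = 0 − 5·1 = -5  (check: 537·1 + 92·(-5) = 77)
  q = 1: r = 15, s = 0 − 1·1 = -1, t = 1 − 1·(-5) = 6  (check: 537·(-1) + 92·6 = 15)
  q = 5: r = 2, s = 1 − 5·(-1) = 6, t = -5 − 5·6 = -35  (check: 537·6 + 92·(-35) = 2)
  q = 7: r = 1, s = -1 − 7·6 = -43, t = 6 − 7·(-35) = 251  (check: 537·(-43) + 92·251 = 1)
The row with r = 1 (the gcd) gives the Bezout coefficients s = -43, t = 251.
Result: 537 · (-43) + 92 · (251) = 1.

gcd(537, 92) = 1; s = -43, t = 251 (check: 537·(-43) + 92·251 = 1).


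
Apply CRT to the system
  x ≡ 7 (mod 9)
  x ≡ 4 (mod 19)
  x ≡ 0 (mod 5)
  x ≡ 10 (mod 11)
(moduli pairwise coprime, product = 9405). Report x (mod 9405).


Product of moduli M = 9 · 19 · 5 · 11 = 9405.
Merge one congruence at a time:
  Start: x ≡ 7 (mod 9).
  Combine with x ≡ 4 (mod 19); new modulus lcm = 171.
    Write x = 7 + 9·t and substitute into x ≡ 4 (mod 19): 9·t ≡ 4 − 7 = -3 (mod 19).
    Reduce coefficients mod 19: 9·t ≡ 16 (mod 19).
    The inverse of 9 mod 19 is 17 (since 9·17 = 153 = 8·19 + 1), so t ≡ 17·16 = 272 ≡ 6 (mod 19).
    Then x = 7 + 9·6 = 61, valid modulo lcm(9, 19) = 171: x ≡ 61 (mod 171).
  Combine with x ≡ 0 (mod 5); new modulus lcm = 855.
    Write x = 61 + 171·t and substitute into x ≡ 0 (mod 5): 171·t ≡ 0 − 61 = -61 (mod 5).
    Reduce coefficients mod 5: 1·t ≡ 4 (mod 5).
    So t ≡ 4 (mod 5).
    Then x = 61 + 171·4 = 745, valid modulo lcm(171, 5) = 855: x ≡ 745 (mod 855).
  Combine with x ≡ 10 (mod 11); new modulus lcm = 9405.
    Write x = 745 + 855·t and substitute into x ≡ 10 (mod 11): 855·t ≡ 10 − 745 = -735 (mod 11).
    Reduce coefficients mod 11: 8·t ≡ 2 (mod 11).
    The inverse of 8 mod 11 is 7 (since 8·7 = 56 = 5·11 + 1), so t ≡ 7·2 = 14 ≡ 3 (mod 11).
    Then x = 745 + 855·3 = 3310, valid modulo lcm(855, 11) = 9405: x ≡ 3310 (mod 9405).
Verify against each original: 3310 mod 9 = 7, 3310 mod 19 = 4, 3310 mod 5 = 0, 3310 mod 11 = 10.

x ≡ 3310 (mod 9405).


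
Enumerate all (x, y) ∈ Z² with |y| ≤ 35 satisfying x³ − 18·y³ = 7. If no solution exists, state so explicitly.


The equation is x³ - 18y³ = 7. For fixed y, x³ = 18·y³ + 7, so a solution requires the RHS to be a perfect cube.
Strategy: iterate y from -35 to 35, compute RHS = 18·y³ + 7, and check whether it is a (positive or negative) perfect cube.
Check small values of y:
  y = 0: RHS = 7 is not a perfect cube.
  y = 1: RHS = 25 is not a perfect cube.
  y = -1: RHS = -11 is not a perfect cube.
  y = 2: RHS = 151 is not a perfect cube.
  y = -2: RHS = -137 is not a perfect cube.
  y = 3: RHS = 493 is not a perfect cube.
  y = -3: RHS = -479 is not a perfect cube.
Continuing the search up to |y| = 35 finds no solutions either.
No (x, y) in the scanned range satisfies the equation.

No integer solutions with |y| ≤ 35.


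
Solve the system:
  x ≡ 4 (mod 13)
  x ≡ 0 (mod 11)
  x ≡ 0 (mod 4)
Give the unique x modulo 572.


Moduli 13, 11, 4 are pairwise coprime; by CRT there is a unique solution modulo M = 13 · 11 · 4 = 572.
Solve pairwise, accumulating the modulus:
  Start with x ≡ 4 (mod 13).
  Combine with x ≡ 0 (mod 11): since gcd(13, 11) = 1, we get a unique residue mod 143.
    Write x = 4 + 13·t and substitute into x ≡ 0 (mod 11): 13·t ≡ 0 − 4 = -4 (mod 11).
    Reduce coefficients mod 11: 2·t ≡ 7 (mod 11).
    The inverse of 2 mod 11 is 6 (since 2·6 = 12 = 1·11 + 1), so t ≡ 6·7 = 42 ≡ 9 (mod 11).
    Then x = 4 + 13·9 = 121, valid modulo lcm(13, 11) = 143: x ≡ 121 (mod 143).
  Combine with x ≡ 0 (mod 4): since gcd(143, 4) = 1, we get a unique residue mod 572.
    Write x = 121 + 143·t and substitute into x ≡ 0 (mod 4): 143·t ≡ 0 − 121 = -121 (mod 4).
    Reduce coefficients mod 4: 3·t ≡ 3 (mod 4).
    The inverse of 3 mod 4 is 3 (since 3·3 = 9 = 2·4 + 1), so t ≡ 3·3 = 9 ≡ 1 (mod 4).
    Then x = 121 + 143·1 = 264, valid modulo lcm(143, 4) = 572: x ≡ 264 (mod 572).
Verify: 264 mod 13 = 4 ✓, 264 mod 11 = 0 ✓, 264 mod 4 = 0 ✓.

x ≡ 264 (mod 572).


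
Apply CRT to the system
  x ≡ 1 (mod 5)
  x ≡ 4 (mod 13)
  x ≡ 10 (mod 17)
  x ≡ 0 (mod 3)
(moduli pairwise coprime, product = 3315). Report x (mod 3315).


Product of moduli M = 5 · 13 · 17 · 3 = 3315.
Merge one congruence at a time:
  Start: x ≡ 1 (mod 5).
  Combine with x ≡ 4 (mod 13); new modulus lcm = 65.
    Write x = 1 + 5·t and substitute into x ≡ 4 (mod 13): 5·t ≡ 4 − 1 = 3 (mod 13).
    The inverse of 5 mod 13 is 8 (since 5·8 = 40 = 3·13 + 1), so t ≡ 8·3 = 24 ≡ 11 (mod 13).
    Then x = 1 + 5·11 = 56, valid modulo lcm(5, 13) = 65: x ≡ 56 (mod 65).
  Combine with x ≡ 10 (mod 17); new modulus lcm = 1105.
    Write x = 56 + 65·t and substitute into x ≡ 10 (mod 17): 65·t ≡ 10 − 56 = -46 (mod 17).
    Reduce coefficients mod 17: 14·t ≡ 5 (mod 17).
    The inverse of 14 mod 17 is 11 (since 14·11 = 154 = 9·17 + 1), so t ≡ 11·5 = 55 ≡ 4 (mod 17).
    Then x = 56 + 65·4 = 316, valid modulo lcm(65, 17) = 1105: x ≡ 316 (mod 1105).
  Combine with x ≡ 0 (mod 3); new modulus lcm = 3315.
    Write x = 316 + 1105·t and substitute into x ≡ 0 (mod 3): 1105·t ≡ 0 − 316 = -316 (mod 3).
    Reduce coefficients mod 3: 1·t ≡ 2 (mod 3).
    So t ≡ 2 (mod 3).
    Then x = 316 + 1105·2 = 2526, valid modulo lcm(1105, 3) = 3315: x ≡ 2526 (mod 3315).
Verify against each original: 2526 mod 5 = 1, 2526 mod 13 = 4, 2526 mod 17 = 10, 2526 mod 3 = 0.

x ≡ 2526 (mod 3315).


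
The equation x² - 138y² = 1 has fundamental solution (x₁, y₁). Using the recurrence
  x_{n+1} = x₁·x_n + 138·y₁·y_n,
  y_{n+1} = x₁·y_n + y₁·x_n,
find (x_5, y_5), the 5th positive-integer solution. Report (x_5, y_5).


Step 1: Find the fundamental solution (x₁, y₁) of x² - 138y² = 1.
  Expand √138 as a continued fraction. a₀ = ⌊√138⌋ = 11; iterate m_{k+1} = d_k·a_k − m_k, d_{k+1} = (138 − m_{k+1}²)/d_k, a_{k+1} = ⌊(a₀ + m_{k+1})/d_{k+1}⌋ (starting m₀ = 0, d₀ = 1), with convergents p_k = a_k·p_{k-1} + p_{k-2}, q_k = a_k·q_{k-1} + q_{k-2} (p₋₁ = 1, q₋₁ = 0):
  k = 0: a₀ = 11; p₀/q₀ = 11/1; p₀² − 138·q₀² = 121 − 138 = -17.
  k = 1: m = 11, d = 17, a = ⌊(11 + 11)/17⌋ = 1; p/q = (1·11 + 1)/(1·1 + 0) = 12/1; p² − 138·q² = 144 − 138 = 6.
  k = 2: m = 6, d = 6, a = ⌊(11 + 6)/6⌋ = 2; p/q = (2·12 + 11)/(2·1 + 1) = 35/3; p² − 138·q² = 1225 − 1242 = -17.
  k = 3: m = 6, d = 17, a = ⌊(11 + 6)/17⌋ = 1; p/q = (1·35 + 12)/(1·3 + 1) = 47/4; p² − 138·q² = 2209 − 2208 = 1.
  The first convergent with p² − 138·q² = 1 gives the fundamental solution (x₁, y₁) = (47, 4).
Step 2: Apply the recurrence (x_{n+1}, y_{n+1}) = (x₁x_n + 138y₁y_n, x₁y_n + y₁x_n) repeatedly.
  From (x_1, y_1) = (47, 4): x_2 = 47·47 + 138·4·4 = 4417; y_2 = 47·4 + 4·47 = 376.
  From (x_2, y_2) = (4417, 376): x_3 = 47·4417 + 138·4·376 = 415151; y_3 = 47·376 + 4·4417 = 35340.
  From (x_3, y_3) = (415151, 35340): x_4 = 47·415151 + 138·4·35340 = 39019777; y_4 = 47·35340 + 4·415151 = 3321584.
  From (x_4, y_4) = (39019777, 3321584): x_5 = 47·39019777 + 138·4·3321584 = 3667443887; y_5 = 47·3321584 + 4·39019777 = 312193556.
Step 3: Verify x_5² - 138·y_5² = 13450144664293668769 - 13450144664293668768 = 1 (should be 1). ✓

(x_1, y_1) = (47, 4); (x_5, y_5) = (3667443887, 312193556).


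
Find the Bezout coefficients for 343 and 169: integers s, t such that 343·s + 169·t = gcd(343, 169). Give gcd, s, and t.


Euclidean algorithm on (343, 169) — divide until remainder is 0:
  343 = 2 · 169 + 5
  169 = 33 · 5 + 4
  5 = 1 · 4 + 1
  4 = 4 · 1 + 0
gcd(343, 169) = 1.
Track Bezout coefficients alongside the remainders: start with r₀ = 343 = a·1 + b·0 (s = 1, t = 0) and r₁ = 169 = a·0 + b·1 (s = 0, t = 1); each new remainder r_{k+1} = r_{k-1} − q_k·r_k inherits s_{k+1} = s_{k-1} − q_k·s_k, t_{k+1} = t_{k-1} − q_k·t_k, so r_k = a·s_k + b·t_k at every step:
  q = 2: r = 5, s = 1 − 2·0 = 1, t = 0 − 2·1 = -2  (check: 343·1 + 169·(-2) = 5)
  q = 33: r = 4, s = 0 − 33·1 = -33, t = 1 − 33·(-2) = 67  (check: 343·(-33) + 169·67 = 4)
  q = 1: r = 1, s = 1 − 1·(-33) = 34, t = -2 − 1·67 = -69  (check: 343·34 + 169·(-69) = 1)
The row with r = 1 (the gcd) gives the Bezout coefficients s = 34, t = -69.
Result: 343 · (34) + 169 · (-69) = 1.

gcd(343, 169) = 1; s = 34, t = -69 (check: 343·34 + 169·(-69) = 1).


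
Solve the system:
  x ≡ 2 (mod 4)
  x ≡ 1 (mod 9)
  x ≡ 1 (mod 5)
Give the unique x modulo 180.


Moduli 4, 9, 5 are pairwise coprime; by CRT there is a unique solution modulo M = 4 · 9 · 5 = 180.
Solve pairwise, accumulating the modulus:
  Start with x ≡ 2 (mod 4).
  Combine with x ≡ 1 (mod 9): since gcd(4, 9) = 1, we get a unique residue mod 36.
    Write x = 2 + 4·t and substitute into x ≡ 1 (mod 9): 4·t ≡ 1 − 2 = -1 (mod 9).
    Reduce coefficients mod 9: 4·t ≡ 8 (mod 9).
    The inverse of 4 mod 9 is 7 (since 4·7 = 28 = 3·9 + 1), so t ≡ 7·8 = 56 ≡ 2 (mod 9).
    Then x = 2 + 4·2 = 10, valid modulo lcm(4, 9) = 36: x ≡ 10 (mod 36).
  Combine with x ≡ 1 (mod 5): since gcd(36, 5) = 1, we get a unique residue mod 180.
    Write x = 10 + 36·t and substitute into x ≡ 1 (mod 5): 36·t ≡ 1 − 10 = -9 (mod 5).
    Reduce coefficients mod 5: 1·t ≡ 1 (mod 5).
    So t ≡ 1 (mod 5).
    Then x = 10 + 36·1 = 46, valid modulo lcm(36, 5) = 180: x ≡ 46 (mod 180).
Verify: 46 mod 4 = 2 ✓, 46 mod 9 = 1 ✓, 46 mod 5 = 1 ✓.

x ≡ 46 (mod 180).


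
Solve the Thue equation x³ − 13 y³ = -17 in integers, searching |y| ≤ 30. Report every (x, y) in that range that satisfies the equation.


The equation is x³ - 13y³ = -17. For fixed y, x³ = 13·y³ − 17, so a solution requires the RHS to be a perfect cube.
Strategy: iterate y from -30 to 30, compute RHS = 13·y³ − 17, and check whether it is a (positive or negative) perfect cube.
Check small values of y:
  y = 0: RHS = -17 is not a perfect cube.
  y = 1: RHS = -4 is not a perfect cube.
  y = -1: RHS = -30 is not a perfect cube.
  y = 2: RHS = 87 is not a perfect cube.
  y = -2: RHS = -121 is not a perfect cube.
  y = 3: RHS = 334 is not a perfect cube.
  y = -3: RHS = -368 is not a perfect cube.
Continuing the search up to |y| = 30 finds no solutions either.
No (x, y) in the scanned range satisfies the equation.

No integer solutions with |y| ≤ 30.


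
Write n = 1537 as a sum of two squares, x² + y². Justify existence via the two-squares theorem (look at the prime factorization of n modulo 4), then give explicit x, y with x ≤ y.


Step 1: Factor n = 1537 = 29 · 53.
Step 2: Check the mod-4 condition on each prime factor: 29 ≡ 1 (mod 4), exponent 1; 53 ≡ 1 (mod 4), exponent 1.
All primes ≡ 3 (mod 4) appear to even exponent (or don't appear), so by the two-squares theorem n IS expressible as a sum of two squares.
Step 3: Build a representation. Here n = 29 · 53 is a product of primes ≡ 1 (mod 4). Each prime p ≡ 1 (mod 4) is itself a sum of two squares; find a² by testing p − a² for a perfect square:
  29: 29 − 1² = 28, 29 − 2² = 25 = 5² ⇒ 29 = 2² + 5².
  53: 53 − 1² = 52, 53 − 2² = 49 = 7² ⇒ 53 = 2² + 7².
  Combine using the Brahmagupta–Fibonacci identity (a² + b²)(c² + d²) = (ac − bd)² + (ad + bc)² = (ac + bd)² + (ad − bc)²:
  29 · 53 = 1537: from (2² + 5²)(2² + 7²), take (2·2 − 5·7, 2·7 + 5·2) = (4 − 35, 14 + 10) = (-31, 24); dropping signs (only squares matter) gives (31, 24); check 31² + 24² = 961 + 576 = 1537 ✓.
Step 4: Order so x ≤ y and verify: 24² + 31² = 576 + 961 = 1537 = n. ✓

n = 1537 = 24² + 31² (one valid representation with x ≤ y).
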